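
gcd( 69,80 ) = 1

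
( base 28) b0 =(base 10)308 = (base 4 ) 10310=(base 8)464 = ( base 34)92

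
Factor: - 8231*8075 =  - 5^2*17^1*19^1*8231^1 = - 66465325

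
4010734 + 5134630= 9145364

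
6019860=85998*70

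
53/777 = 53/777= 0.07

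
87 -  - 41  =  128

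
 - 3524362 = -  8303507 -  - 4779145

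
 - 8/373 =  - 8/373 = - 0.02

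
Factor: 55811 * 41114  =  2294613454 = 2^1 *7^2*17^1 * 61^1*67^1*337^1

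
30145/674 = 44 + 489/674  =  44.73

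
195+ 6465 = 6660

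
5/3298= 5/3298   =  0.00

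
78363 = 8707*9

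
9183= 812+8371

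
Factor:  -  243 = - 3^5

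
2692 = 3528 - 836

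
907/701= 1 + 206/701  =  1.29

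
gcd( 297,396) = 99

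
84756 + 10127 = 94883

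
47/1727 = 47/1727 = 0.03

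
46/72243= 2/3141 = 0.00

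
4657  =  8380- 3723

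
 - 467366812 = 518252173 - 985618985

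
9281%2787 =920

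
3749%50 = 49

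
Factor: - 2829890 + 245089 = - 79^1* 32719^1  =  - 2584801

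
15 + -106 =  - 91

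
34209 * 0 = 0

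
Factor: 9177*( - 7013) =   -  3^1*7^1 * 19^1 * 23^1*7013^1 = - 64358301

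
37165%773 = 61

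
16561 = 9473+7088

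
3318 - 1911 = 1407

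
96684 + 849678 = 946362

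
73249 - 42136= 31113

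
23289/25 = 23289/25 =931.56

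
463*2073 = 959799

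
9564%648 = 492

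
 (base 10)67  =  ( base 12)57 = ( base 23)2l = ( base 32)23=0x43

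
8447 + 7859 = 16306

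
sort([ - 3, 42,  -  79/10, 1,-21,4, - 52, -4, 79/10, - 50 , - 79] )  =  [  -  79, - 52, - 50, - 21, - 79/10, - 4,- 3,1, 4,79/10,42 ] 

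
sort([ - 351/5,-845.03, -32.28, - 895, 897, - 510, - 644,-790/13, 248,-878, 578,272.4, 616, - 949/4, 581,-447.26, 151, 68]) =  [ - 895,-878,-845.03, - 644, - 510, - 447.26,- 949/4,-351/5, - 790/13, - 32.28, 68, 151, 248, 272.4,578, 581, 616, 897]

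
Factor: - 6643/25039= - 13/49 = - 7^(  -  2)*13^1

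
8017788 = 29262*274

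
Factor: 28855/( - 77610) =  - 29/78=- 2^( - 1)*3^( - 1)*13^( - 1)*29^1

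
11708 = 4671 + 7037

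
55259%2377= 588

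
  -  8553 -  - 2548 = -6005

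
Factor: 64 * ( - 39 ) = - 2496 = - 2^6 * 3^1 * 13^1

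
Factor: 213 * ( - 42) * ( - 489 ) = 4374594 = 2^1*3^3 * 7^1*71^1*163^1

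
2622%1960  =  662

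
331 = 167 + 164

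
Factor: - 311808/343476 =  - 2^7*3^( - 1)*47^( - 1 ) = - 128/141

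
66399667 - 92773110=-26373443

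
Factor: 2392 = 2^3*13^1*23^1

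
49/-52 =-49/52 = - 0.94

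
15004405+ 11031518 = 26035923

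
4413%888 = 861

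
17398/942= 18 + 221/471 = 18.47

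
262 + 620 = 882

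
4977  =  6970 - 1993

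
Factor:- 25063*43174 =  - 2^1*71^1*353^1*21587^1 = -1082069962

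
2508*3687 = 9246996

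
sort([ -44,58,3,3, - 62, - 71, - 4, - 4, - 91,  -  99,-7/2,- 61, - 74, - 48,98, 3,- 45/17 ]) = [-99,-91, - 74,  -  71,-62, - 61 ,- 48, - 44,  -  4,-4, - 7/2, - 45/17,3,3,3,58, 98 ]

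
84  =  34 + 50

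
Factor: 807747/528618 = 2^ (  -  1)*37^1 * 383^1*4637^( - 1) = 14171/9274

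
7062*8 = 56496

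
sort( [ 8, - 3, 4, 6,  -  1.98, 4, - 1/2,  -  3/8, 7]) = [ - 3, - 1.98, - 1/2, - 3/8, 4, 4  ,  6, 7,8]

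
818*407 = 332926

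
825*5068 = 4181100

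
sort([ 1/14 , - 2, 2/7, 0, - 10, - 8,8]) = [ - 10, - 8, - 2, 0, 1/14, 2/7,8] 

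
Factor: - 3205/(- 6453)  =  3^( - 3 )*5^1  *239^( - 1 )*641^1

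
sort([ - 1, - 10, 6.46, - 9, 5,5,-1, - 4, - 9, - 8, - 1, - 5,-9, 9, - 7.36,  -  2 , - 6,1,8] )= [ - 10,- 9 , - 9, - 9, -8, - 7.36 , - 6,-5 , - 4, - 2, - 1, - 1, - 1, 1,5, 5, 6.46, 8,9] 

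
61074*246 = 15024204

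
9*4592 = 41328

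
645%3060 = 645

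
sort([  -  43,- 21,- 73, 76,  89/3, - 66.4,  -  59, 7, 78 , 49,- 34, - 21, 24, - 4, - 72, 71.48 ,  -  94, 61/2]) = [ - 94,  -  73, - 72, - 66.4,-59, -43, -34,-21, - 21,  -  4, 7,24, 89/3,61/2,49,71.48, 76,78]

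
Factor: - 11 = -11^1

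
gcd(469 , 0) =469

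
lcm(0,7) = 0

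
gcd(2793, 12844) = 19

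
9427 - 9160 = 267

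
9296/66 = 140 + 28/33 = 140.85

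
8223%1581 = 318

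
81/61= 1 + 20/61 = 1.33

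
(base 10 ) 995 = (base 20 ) 29f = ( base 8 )1743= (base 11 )825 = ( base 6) 4335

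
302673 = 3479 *87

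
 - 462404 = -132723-329681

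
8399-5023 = 3376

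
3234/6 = 539 = 539.00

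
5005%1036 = 861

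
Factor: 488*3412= 2^5*61^1*853^1 =1665056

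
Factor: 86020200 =2^3*3^2 * 5^2 * 7^1*6827^1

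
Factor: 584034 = 2^1*3^1*11^1 * 8849^1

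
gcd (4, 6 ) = 2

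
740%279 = 182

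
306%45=36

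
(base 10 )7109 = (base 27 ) 9K8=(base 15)218e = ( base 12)4145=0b1101111000101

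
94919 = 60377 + 34542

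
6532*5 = 32660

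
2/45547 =2/45547 =0.00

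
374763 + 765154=1139917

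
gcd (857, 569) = 1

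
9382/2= 4691=4691.00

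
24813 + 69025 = 93838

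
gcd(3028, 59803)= 757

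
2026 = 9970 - 7944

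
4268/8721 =4268/8721=0.49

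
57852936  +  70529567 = 128382503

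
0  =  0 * 3641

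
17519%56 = 47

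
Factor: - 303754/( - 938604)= 151877/469302 = 2^( - 1)*3^( - 1)*11^1*17^( - 1 )*43^(-1) * 107^( - 1 )*13807^1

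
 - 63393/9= - 7044 + 1/3 = - 7043.67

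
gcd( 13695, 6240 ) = 15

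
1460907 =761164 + 699743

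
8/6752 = 1/844 = 0.00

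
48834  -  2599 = 46235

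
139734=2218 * 63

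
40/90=4/9 = 0.44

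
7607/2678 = 2 + 2251/2678  =  2.84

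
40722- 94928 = -54206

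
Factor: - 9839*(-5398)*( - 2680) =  - 2^4 * 5^1*67^1*2699^1*9839^1= - 142337270960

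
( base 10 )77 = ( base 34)29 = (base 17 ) 49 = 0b1001101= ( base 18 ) 45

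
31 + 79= 110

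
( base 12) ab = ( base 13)a1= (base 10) 131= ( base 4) 2003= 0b10000011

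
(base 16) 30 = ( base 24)20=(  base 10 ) 48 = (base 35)1d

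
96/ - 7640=- 12/955 = - 0.01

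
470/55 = 8+6/11=8.55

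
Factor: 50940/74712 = 2^ ( - 1) * 3^1 * 5^1*11^( - 1) = 15/22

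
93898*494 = 46385612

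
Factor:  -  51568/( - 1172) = 44 = 2^2*11^1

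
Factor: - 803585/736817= - 5^1*173^1*929^1*736817^(-1)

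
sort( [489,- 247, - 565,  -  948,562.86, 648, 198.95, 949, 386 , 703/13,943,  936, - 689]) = [ - 948  ,-689, - 565, - 247, 703/13, 198.95,386, 489  ,  562.86, 648, 936,943, 949]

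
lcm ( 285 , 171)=855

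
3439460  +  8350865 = 11790325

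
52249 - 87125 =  - 34876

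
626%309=8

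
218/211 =1 + 7/211 = 1.03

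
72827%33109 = 6609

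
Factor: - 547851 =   -  3^1*182617^1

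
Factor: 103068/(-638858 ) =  - 126/781=- 2^1 * 3^2*7^1*11^( - 1 )*71^( - 1)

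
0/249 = 0= 0.00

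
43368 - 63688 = - 20320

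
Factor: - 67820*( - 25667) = 2^2*5^1*3391^1 * 25667^1 = 1740735940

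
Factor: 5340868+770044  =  6110912 = 2^6*95483^1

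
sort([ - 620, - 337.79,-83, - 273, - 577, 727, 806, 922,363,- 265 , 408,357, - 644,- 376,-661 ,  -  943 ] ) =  [ - 943, - 661, - 644, - 620, - 577, - 376,-337.79,-273, - 265,- 83,357,  363, 408, 727, 806, 922] 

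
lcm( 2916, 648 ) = 5832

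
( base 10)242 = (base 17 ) e4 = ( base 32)7I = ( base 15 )112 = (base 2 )11110010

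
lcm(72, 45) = 360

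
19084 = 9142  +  9942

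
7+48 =55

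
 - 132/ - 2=66/1 = 66.00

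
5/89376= 5/89376 = 0.00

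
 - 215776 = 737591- 953367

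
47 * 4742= 222874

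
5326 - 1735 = 3591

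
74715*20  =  1494300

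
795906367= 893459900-97553533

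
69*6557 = 452433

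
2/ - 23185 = -2/23185  =  - 0.00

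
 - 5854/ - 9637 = 5854/9637 = 0.61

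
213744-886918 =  -673174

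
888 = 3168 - 2280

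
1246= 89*14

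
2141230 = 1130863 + 1010367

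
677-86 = 591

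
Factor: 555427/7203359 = 17^ ( - 1 ) *19^1*23^1*31^1*41^1 * 423727^ ( - 1 ) 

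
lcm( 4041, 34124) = 307116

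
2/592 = 1/296 = 0.00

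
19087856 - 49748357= - 30660501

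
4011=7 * 573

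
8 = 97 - 89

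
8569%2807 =148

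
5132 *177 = 908364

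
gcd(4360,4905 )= 545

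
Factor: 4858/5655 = 2^1*3^( - 1 )*5^( - 1 )*7^1*13^(-1 )*29^(-1)*347^1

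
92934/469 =198 + 72/469  =  198.15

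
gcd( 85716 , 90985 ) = 1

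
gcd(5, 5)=5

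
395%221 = 174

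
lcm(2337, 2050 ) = 116850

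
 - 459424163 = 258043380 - 717467543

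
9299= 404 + 8895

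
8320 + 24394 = 32714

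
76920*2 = 153840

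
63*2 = 126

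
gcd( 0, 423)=423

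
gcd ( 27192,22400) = 8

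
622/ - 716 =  - 311/358 = - 0.87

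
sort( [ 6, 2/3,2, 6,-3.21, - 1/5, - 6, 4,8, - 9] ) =[ - 9,  -  6, - 3.21, - 1/5,2/3,2, 4,6, 6, 8]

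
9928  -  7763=2165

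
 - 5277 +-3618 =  - 8895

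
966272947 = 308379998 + 657892949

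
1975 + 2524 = 4499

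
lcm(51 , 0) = 0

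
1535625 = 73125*21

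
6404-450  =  5954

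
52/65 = 4/5 = 0.80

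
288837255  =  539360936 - 250523681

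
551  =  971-420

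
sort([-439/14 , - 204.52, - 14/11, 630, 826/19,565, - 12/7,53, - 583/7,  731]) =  [ - 204.52, - 583/7, - 439/14, - 12/7, - 14/11, 826/19, 53,565, 630, 731]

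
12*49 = 588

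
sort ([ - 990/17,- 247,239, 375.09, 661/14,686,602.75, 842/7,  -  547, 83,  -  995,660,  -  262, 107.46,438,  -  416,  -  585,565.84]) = [ - 995,-585,- 547, - 416 ,  -  262, - 247 , - 990/17, 661/14,83, 107.46 , 842/7 , 239, 375.09, 438, 565.84, 602.75,660,  686 ]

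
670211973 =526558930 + 143653043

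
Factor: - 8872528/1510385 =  - 2^4*5^(-1)*7^2*457^ (- 1)*661^(-1 )*11317^1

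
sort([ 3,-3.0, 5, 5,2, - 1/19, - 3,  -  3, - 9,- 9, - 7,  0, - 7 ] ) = [ - 9, -9, - 7,- 7,-3.0, - 3, - 3, - 1/19,0  ,  2,3, 5, 5 ]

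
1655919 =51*32469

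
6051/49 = 6051/49 = 123.49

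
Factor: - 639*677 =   -  432603=- 3^2*71^1*677^1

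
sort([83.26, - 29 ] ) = [-29, 83.26 ] 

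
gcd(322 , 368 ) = 46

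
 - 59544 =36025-95569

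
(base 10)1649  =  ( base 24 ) 2kh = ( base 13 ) 99B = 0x671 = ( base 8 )3161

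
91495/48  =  1906 + 7/48 = 1906.15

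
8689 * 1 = 8689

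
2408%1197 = 14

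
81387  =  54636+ 26751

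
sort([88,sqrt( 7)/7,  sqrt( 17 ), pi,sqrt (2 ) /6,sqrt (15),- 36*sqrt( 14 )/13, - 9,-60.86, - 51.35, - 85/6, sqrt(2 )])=[ - 60.86,-51.35, - 85/6,- 36*sqrt( 14)/13 , - 9, sqrt( 2)/6,sqrt (7 ) /7,sqrt( 2), pi,sqrt( 15), sqrt(17 ), 88]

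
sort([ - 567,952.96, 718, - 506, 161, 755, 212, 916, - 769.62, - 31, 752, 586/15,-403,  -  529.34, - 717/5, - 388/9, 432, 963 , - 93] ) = [ - 769.62, - 567, - 529.34,-506, - 403, - 717/5, - 93 , - 388/9, - 31,  586/15, 161, 212, 432, 718, 752, 755,  916 , 952.96, 963 ] 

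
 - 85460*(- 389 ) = 33243940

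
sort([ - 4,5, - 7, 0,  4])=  [ - 7, - 4, 0, 4,5] 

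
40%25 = 15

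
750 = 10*75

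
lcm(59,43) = 2537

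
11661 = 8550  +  3111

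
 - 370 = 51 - 421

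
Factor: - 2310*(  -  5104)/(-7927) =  - 2^5*3^1  *5^1*7^1 * 11^2*29^1*7927^ ( - 1 ) = - 11790240/7927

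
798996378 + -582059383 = 216936995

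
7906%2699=2508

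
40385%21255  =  19130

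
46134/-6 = -7689 + 0/1 = -  7689.00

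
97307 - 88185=9122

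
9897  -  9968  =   - 71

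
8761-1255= 7506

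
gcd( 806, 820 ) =2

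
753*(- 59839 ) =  - 45058767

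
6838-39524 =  - 32686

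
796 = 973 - 177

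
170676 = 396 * 431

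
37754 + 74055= 111809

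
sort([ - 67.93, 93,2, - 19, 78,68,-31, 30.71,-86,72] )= [  -  86, -67.93, - 31, - 19, 2,30.71, 68, 72,78, 93 ]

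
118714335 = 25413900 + 93300435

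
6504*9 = 58536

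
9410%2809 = 983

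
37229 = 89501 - 52272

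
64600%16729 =14413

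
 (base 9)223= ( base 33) 5I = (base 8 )267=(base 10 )183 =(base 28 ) 6F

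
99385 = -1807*(-55) 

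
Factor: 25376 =2^5* 13^1*61^1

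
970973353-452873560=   518099793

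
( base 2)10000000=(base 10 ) 128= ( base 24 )58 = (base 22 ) 5i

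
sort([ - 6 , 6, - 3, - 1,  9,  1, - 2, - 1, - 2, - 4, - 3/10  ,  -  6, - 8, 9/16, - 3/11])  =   [ - 8, - 6, - 6, - 4 ,  -  3 , - 2 , - 2, - 1,-1, - 3/10, -3/11, 9/16, 1,  6, 9 ]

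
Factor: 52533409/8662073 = 7^ (-2)*1489^1*35281^1*176777^( - 1)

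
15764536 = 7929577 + 7834959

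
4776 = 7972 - 3196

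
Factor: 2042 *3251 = 2^1*1021^1*3251^1 = 6638542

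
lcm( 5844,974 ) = 5844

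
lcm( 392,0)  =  0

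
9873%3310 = 3253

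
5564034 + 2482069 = 8046103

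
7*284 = 1988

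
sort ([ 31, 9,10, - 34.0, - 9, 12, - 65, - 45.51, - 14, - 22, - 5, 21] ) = [ - 65 , - 45.51, - 34.0, - 22 ,-14, - 9, - 5, 9,10, 12 , 21,31]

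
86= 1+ 85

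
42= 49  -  7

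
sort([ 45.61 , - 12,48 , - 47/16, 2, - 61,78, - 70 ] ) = [  -  70,  -  61, - 12,-47/16,2, 45.61, 48, 78] 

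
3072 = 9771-6699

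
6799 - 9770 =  - 2971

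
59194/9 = 6577 + 1/9 = 6577.11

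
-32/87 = -32/87 = - 0.37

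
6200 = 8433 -2233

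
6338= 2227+4111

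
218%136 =82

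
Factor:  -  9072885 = - 3^1*5^1*604859^1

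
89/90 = 89/90 =0.99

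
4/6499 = 4/6499 = 0.00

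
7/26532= 7/26532= 0.00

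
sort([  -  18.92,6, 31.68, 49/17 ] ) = [-18.92,  49/17, 6, 31.68 ] 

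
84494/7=84494/7 =12070.57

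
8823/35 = 8823/35 = 252.09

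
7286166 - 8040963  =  -754797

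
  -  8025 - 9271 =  - 17296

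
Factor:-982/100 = -491/50=- 2^( - 1 )*5^( -2)*491^1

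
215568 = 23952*9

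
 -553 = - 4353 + 3800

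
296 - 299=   -  3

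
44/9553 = 44/9553 = 0.00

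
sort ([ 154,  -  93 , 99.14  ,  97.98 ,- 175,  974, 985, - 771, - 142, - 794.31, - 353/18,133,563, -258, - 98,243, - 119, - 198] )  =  [  -  794.31,  -  771, - 258, - 198 , - 175,  -  142, - 119, - 98,  -  93, - 353/18,97.98,99.14,133, 154, 243,563,  974,985]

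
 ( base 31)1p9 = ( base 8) 3321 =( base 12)1015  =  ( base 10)1745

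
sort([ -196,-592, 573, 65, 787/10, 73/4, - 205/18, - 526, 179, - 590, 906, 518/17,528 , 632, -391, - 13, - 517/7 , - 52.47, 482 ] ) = [-592, - 590, - 526,-391, - 196, -517/7, - 52.47, - 13,-205/18, 73/4, 518/17,65, 787/10, 179, 482, 528, 573,632,906 ] 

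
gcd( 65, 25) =5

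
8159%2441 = 836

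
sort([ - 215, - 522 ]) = [ - 522, - 215] 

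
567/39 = 14 + 7/13=14.54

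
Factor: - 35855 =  - 5^1*71^1 * 101^1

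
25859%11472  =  2915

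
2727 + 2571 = 5298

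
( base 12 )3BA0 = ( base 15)2093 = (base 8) 15350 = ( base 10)6888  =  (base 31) 756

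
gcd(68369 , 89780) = 1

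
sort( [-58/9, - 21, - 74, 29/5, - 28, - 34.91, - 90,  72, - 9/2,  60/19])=[ - 90,  -  74, - 34.91, - 28, - 21, - 58/9, - 9/2,60/19,29/5, 72 ] 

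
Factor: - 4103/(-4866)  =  2^( - 1) *3^( - 1) * 11^1*373^1*811^(  -  1) 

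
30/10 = 3 =3.00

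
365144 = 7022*52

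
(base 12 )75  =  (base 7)155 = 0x59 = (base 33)2n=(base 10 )89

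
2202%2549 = 2202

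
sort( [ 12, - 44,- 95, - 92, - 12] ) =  [ - 95, - 92, - 44, - 12,12]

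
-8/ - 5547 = 8/5547 = 0.00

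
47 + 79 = 126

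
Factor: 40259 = 127^1*317^1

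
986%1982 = 986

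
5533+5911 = 11444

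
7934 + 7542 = 15476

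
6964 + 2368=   9332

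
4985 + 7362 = 12347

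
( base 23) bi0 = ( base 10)6233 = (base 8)14131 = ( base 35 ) 533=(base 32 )62P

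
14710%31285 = 14710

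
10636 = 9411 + 1225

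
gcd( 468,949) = 13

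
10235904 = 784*13056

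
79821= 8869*9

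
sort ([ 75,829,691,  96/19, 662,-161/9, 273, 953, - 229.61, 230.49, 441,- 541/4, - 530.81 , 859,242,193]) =[ - 530.81 ,-229.61, - 541/4, - 161/9,96/19, 75,193, 230.49 , 242, 273,441, 662,691,  829,859,953] 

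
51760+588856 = 640616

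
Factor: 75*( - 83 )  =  -6225 = - 3^1*5^2*83^1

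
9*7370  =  66330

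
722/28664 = 361/14332=0.03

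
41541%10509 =10014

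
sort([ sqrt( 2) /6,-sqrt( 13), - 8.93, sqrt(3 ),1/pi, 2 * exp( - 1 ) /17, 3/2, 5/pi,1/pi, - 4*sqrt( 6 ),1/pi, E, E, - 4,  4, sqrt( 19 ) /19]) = [ - 4*sqrt( 6), - 8.93, - 4, - sqrt (13),2*exp(-1) /17, sqrt( 19) /19, sqrt( 2) /6, 1/pi,1/pi,1/pi,3/2 , 5/pi, sqrt( 3),E, E,  4 ]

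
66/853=66/853 = 0.08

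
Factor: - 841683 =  - 3^1*280561^1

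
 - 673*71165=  - 47894045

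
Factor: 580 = 2^2*5^1*29^1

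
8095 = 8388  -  293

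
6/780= 1/130 = 0.01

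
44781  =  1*44781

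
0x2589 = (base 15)2CA9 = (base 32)9c9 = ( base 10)9609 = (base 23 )I3I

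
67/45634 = 67/45634 = 0.00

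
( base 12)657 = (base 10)931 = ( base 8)1643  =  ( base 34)RD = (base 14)4a7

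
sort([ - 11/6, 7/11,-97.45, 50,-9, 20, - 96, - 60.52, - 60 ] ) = [-97.45 , - 96, - 60.52,-60, - 9, - 11/6 , 7/11,20, 50 ]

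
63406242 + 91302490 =154708732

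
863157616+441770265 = 1304927881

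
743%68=63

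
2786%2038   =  748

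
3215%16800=3215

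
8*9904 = 79232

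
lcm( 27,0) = 0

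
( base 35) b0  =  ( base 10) 385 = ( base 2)110000001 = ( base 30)CP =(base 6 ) 1441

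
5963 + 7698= 13661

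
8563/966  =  8 + 835/966 = 8.86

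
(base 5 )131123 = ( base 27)726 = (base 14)1c4b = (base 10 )5163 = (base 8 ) 12053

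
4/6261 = 4/6261 = 0.00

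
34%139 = 34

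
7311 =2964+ 4347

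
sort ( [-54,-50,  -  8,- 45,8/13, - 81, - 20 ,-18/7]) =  [ - 81, - 54,-50, - 45, - 20, - 8,- 18/7, 8/13]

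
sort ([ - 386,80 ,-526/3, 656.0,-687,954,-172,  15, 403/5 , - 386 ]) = [-687,-386 ,-386 , - 526/3, - 172,15, 80,403/5,656.0 , 954]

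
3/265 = 3/265 = 0.01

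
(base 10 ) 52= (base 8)64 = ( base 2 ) 110100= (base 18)2G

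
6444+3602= 10046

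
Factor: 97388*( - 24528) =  - 2388732864 = -2^6*3^1 * 7^1*73^1* 97^1*251^1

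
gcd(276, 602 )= 2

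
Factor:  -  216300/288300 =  - 7^1 *31^( - 2)*103^1 = - 721/961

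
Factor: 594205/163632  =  2^( -4)* 3^( - 1)*5^1*7^( - 1)*23^1*487^(-1) * 5167^1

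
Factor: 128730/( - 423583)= - 2^1*3^1 * 5^1 *7^1*691^( - 1)= -  210/691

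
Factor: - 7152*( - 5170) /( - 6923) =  - 2^5*3^1*5^1*7^ ( - 1)*11^1*23^(  -  1) * 43^( - 1) * 47^1*149^1   =  -  36975840/6923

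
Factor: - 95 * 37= - 3515 =- 5^1 * 19^1*37^1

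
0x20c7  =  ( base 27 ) BDL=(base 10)8391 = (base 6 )102503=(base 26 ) caj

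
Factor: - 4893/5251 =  - 3^1* 7^1*59^( - 1 )*89^( - 1 )* 233^1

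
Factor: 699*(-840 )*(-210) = 123303600 = 2^4*3^3*5^2 * 7^2*233^1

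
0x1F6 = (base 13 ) 2C8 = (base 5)4002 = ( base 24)km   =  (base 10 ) 502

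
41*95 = 3895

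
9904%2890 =1234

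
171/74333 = 171/74333 = 0.00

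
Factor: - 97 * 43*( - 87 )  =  362877=3^1*29^1 * 43^1*97^1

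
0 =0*51172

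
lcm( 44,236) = 2596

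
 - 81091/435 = - 187  +  254/435 = -186.42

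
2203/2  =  1101 + 1/2 = 1101.50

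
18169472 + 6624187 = 24793659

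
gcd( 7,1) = 1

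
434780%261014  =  173766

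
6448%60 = 28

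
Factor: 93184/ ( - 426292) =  - 23296/106573 = - 2^8*7^1*13^1*17^( - 1)*6269^( - 1 ) 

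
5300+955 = 6255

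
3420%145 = 85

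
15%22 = 15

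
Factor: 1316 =2^2*7^1 * 47^1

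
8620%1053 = 196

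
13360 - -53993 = 67353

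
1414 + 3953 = 5367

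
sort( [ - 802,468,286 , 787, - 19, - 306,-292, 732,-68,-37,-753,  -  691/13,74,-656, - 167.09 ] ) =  [ - 802, - 753,-656, - 306,-292, - 167.09, - 68, - 691/13,  -  37,-19, 74,286, 468,732 , 787]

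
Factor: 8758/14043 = 58/93  =  2^1*3^ (-1 ) * 29^1 * 31^( - 1)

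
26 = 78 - 52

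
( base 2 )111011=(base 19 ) 32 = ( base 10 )59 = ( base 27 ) 25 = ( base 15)3E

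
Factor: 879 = 3^1*293^1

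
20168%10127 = 10041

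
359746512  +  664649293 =1024395805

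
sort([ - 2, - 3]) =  [- 3,-2]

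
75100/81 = 927 + 13/81  =  927.16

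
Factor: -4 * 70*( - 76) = 21280 = 2^5*5^1*7^1*19^1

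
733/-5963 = - 1 + 5230/5963 = -  0.12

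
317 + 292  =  609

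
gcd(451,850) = 1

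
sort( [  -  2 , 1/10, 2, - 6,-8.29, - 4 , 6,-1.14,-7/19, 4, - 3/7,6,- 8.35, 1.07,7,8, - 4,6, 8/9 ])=[ - 8.35, - 8.29,-6,  -  4, - 4, - 2,- 1.14, - 3/7,-7/19,1/10, 8/9, 1.07,2,4, 6,6, 6 , 7,  8 ]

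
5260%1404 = 1048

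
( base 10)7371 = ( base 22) f51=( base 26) and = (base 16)1ccb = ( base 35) 60l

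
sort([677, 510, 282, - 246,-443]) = [ - 443, - 246,282, 510, 677 ] 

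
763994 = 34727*22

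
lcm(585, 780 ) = 2340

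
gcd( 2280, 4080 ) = 120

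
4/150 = 2/75=0.03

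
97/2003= 97/2003= 0.05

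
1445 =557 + 888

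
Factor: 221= 13^1*17^1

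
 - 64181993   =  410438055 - 474620048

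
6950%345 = 50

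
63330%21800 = 19730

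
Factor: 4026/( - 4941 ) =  - 22/27  =  - 2^1*3^( - 3 )*11^1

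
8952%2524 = 1380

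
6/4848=1/808 = 0.00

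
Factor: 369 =3^2*41^1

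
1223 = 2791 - 1568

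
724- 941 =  - 217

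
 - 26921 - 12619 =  - 39540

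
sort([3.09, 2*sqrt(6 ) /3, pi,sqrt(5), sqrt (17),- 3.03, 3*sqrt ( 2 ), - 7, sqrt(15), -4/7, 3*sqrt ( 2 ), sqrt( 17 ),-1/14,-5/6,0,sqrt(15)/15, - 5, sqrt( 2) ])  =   [ - 7, - 5, - 3.03, - 5/6, - 4/7, - 1/14,0,sqrt(15 )/15 , sqrt( 2),2*sqrt(6)/3, sqrt(5), 3.09, pi, sqrt(15),sqrt(17), sqrt( 17),3*sqrt(2), 3*sqrt(2)]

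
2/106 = 1/53=0.02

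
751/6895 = 751/6895= 0.11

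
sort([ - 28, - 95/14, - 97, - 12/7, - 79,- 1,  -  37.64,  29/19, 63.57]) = [ - 97, -79 , - 37.64,-28, - 95/14, - 12/7 , - 1,29/19, 63.57 ] 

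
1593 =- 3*( - 531 )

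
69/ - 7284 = -23/2428  =  - 0.01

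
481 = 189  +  292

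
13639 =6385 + 7254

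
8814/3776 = 4407/1888= 2.33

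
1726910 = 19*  90890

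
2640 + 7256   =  9896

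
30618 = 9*3402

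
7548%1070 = 58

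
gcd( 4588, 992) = 124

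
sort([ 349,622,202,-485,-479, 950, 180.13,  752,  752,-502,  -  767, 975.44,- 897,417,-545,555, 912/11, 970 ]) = [ - 897,-767, - 545,-502, - 485, - 479,912/11, 180.13,202, 349,  417 , 555,622  ,  752,752, 950,970,  975.44 ]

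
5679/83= 5679/83 = 68.42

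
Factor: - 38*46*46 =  - 80408 = - 2^3*19^1*23^2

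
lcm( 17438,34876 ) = 34876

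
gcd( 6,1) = 1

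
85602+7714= 93316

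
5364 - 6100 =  - 736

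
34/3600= 17/1800=0.01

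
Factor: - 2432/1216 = -2 = - 2^1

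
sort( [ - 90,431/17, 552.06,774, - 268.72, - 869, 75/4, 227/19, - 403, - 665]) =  [ - 869, - 665, - 403, - 268.72,  -  90,  227/19, 75/4,431/17,552.06, 774] 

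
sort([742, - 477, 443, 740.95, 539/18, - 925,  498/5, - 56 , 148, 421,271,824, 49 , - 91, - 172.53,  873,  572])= [ - 925, - 477, - 172.53, - 91,  -  56, 539/18,49 , 498/5, 148, 271,  421,443,572, 740.95,  742, 824, 873]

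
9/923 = 9/923 =0.01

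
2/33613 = 2/33613= 0.00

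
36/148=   9/37 =0.24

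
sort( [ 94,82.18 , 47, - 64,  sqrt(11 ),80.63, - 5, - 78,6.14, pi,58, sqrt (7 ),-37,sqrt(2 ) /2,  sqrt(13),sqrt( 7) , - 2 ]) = [ - 78, - 64, - 37, - 5,- 2, sqrt(2 )/2, sqrt( 7), sqrt(7 ), pi, sqrt(11 ), sqrt( 13 ), 6.14, 47,58, 80.63, 82.18,94 ] 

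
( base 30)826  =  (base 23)dgl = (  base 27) 9q3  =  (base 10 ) 7266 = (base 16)1c62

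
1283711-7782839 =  - 6499128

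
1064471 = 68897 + 995574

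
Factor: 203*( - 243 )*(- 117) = 3^7*7^1*13^1 * 29^1 = 5771493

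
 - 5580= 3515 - 9095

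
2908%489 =463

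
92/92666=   46/46333 = 0.00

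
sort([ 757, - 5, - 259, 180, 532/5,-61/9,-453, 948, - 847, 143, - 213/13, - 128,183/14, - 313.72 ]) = [-847, - 453,-313.72,  -  259,- 128,-213/13, - 61/9, -5 , 183/14,532/5, 143, 180, 757,948] 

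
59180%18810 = 2750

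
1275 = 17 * 75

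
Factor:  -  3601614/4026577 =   -  2^1*3^1* 523^(-1)*7699^( - 1 )*600269^1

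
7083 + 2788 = 9871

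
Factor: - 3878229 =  - 3^1*37^1* 34939^1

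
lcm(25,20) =100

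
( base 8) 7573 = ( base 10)3963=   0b111101111011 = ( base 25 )68D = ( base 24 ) 6l3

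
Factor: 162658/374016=2^( - 7 )*3^( - 1)*167^1=167/384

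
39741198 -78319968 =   -  38578770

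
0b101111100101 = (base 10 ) 3045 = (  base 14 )1177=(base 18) 973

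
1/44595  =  1/44595 =0.00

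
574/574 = 1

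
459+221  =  680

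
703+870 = 1573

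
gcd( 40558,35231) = 7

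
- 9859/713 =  - 14+123/713 =- 13.83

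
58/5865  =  58/5865 = 0.01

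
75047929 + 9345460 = 84393389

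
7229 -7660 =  - 431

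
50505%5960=2825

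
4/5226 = 2/2613 =0.00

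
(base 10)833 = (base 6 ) 3505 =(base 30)rn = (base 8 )1501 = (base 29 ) sl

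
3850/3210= 1 + 64/321=   1.20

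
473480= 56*8455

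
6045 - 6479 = -434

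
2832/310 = 1416/155 = 9.14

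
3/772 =3/772 = 0.00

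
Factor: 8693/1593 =3^( - 3)* 59^( - 1)*8693^1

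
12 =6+6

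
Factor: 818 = 2^1*409^1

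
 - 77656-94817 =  - 172473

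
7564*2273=17192972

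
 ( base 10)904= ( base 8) 1610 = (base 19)29B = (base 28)148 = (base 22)1j2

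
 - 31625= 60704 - 92329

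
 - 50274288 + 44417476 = - 5856812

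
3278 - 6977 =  - 3699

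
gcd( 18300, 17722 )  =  2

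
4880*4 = 19520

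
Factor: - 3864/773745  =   - 184/36845 = -2^3*5^( - 1)*23^1*7369^(  -  1)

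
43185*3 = 129555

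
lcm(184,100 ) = 4600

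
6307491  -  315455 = 5992036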